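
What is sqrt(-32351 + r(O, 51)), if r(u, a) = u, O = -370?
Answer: I*sqrt(32721) ≈ 180.89*I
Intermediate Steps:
sqrt(-32351 + r(O, 51)) = sqrt(-32351 - 370) = sqrt(-32721) = I*sqrt(32721)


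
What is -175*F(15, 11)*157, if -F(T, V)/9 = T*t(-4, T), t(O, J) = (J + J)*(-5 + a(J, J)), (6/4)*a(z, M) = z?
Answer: 556368750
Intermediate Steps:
a(z, M) = 2*z/3
t(O, J) = 2*J*(-5 + 2*J/3) (t(O, J) = (J + J)*(-5 + 2*J/3) = (2*J)*(-5 + 2*J/3) = 2*J*(-5 + 2*J/3))
F(T, V) = -6*T²*(-15 + 2*T) (F(T, V) = -9*T*2*T*(-15 + 2*T)/3 = -6*T²*(-15 + 2*T))
-175*F(15, 11)*157 = -175*15²*(90 - 12*15)*157 = -39375*(90 - 180)*157 = -39375*(-90)*157 = -175*(-20250)*157 = 3543750*157 = 556368750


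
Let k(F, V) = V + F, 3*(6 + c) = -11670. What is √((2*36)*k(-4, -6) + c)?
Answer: 2*I*√1154 ≈ 67.941*I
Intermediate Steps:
c = -3896 (c = -6 + (⅓)*(-11670) = -6 - 3890 = -3896)
k(F, V) = F + V
√((2*36)*k(-4, -6) + c) = √((2*36)*(-4 - 6) - 3896) = √(72*(-10) - 3896) = √(-720 - 3896) = √(-4616) = 2*I*√1154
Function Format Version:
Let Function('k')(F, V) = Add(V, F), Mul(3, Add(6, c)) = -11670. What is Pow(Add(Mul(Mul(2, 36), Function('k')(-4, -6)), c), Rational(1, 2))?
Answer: Mul(2, I, Pow(1154, Rational(1, 2))) ≈ Mul(67.941, I)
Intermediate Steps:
c = -3896 (c = Add(-6, Mul(Rational(1, 3), -11670)) = Add(-6, -3890) = -3896)
Function('k')(F, V) = Add(F, V)
Pow(Add(Mul(Mul(2, 36), Function('k')(-4, -6)), c), Rational(1, 2)) = Pow(Add(Mul(Mul(2, 36), Add(-4, -6)), -3896), Rational(1, 2)) = Pow(Add(Mul(72, -10), -3896), Rational(1, 2)) = Pow(Add(-720, -3896), Rational(1, 2)) = Pow(-4616, Rational(1, 2)) = Mul(2, I, Pow(1154, Rational(1, 2)))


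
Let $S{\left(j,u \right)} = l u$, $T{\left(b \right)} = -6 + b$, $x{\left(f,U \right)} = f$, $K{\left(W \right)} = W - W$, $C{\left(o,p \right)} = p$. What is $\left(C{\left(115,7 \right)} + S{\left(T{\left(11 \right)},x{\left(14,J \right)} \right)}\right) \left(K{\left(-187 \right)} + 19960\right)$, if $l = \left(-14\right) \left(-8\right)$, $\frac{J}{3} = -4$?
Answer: $31437000$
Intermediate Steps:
$J = -12$ ($J = 3 \left(-4\right) = -12$)
$K{\left(W \right)} = 0$
$l = 112$
$S{\left(j,u \right)} = 112 u$
$\left(C{\left(115,7 \right)} + S{\left(T{\left(11 \right)},x{\left(14,J \right)} \right)}\right) \left(K{\left(-187 \right)} + 19960\right) = \left(7 + 112 \cdot 14\right) \left(0 + 19960\right) = \left(7 + 1568\right) 19960 = 1575 \cdot 19960 = 31437000$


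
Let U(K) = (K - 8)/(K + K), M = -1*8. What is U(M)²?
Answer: 1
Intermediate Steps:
M = -8
U(K) = (-8 + K)/(2*K) (U(K) = (-8 + K)/((2*K)) = (-8 + K)*(1/(2*K)) = (-8 + K)/(2*K))
U(M)² = ((½)*(-8 - 8)/(-8))² = ((½)*(-⅛)*(-16))² = 1² = 1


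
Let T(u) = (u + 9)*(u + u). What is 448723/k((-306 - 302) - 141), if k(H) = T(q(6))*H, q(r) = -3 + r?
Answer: -448723/53928 ≈ -8.3208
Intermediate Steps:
T(u) = 2*u*(9 + u) (T(u) = (9 + u)*(2*u) = 2*u*(9 + u))
k(H) = 72*H (k(H) = (2*(-3 + 6)*(9 + (-3 + 6)))*H = (2*3*(9 + 3))*H = (2*3*12)*H = 72*H)
448723/k((-306 - 302) - 141) = 448723/((72*((-306 - 302) - 141))) = 448723/((72*(-608 - 141))) = 448723/((72*(-749))) = 448723/(-53928) = 448723*(-1/53928) = -448723/53928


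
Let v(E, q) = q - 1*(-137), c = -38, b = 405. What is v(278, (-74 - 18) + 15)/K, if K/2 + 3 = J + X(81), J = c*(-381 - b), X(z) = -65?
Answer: 3/2980 ≈ 0.0010067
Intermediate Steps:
J = 29868 (J = -38*(-381 - 1*405) = -38*(-381 - 405) = -38*(-786) = 29868)
v(E, q) = 137 + q (v(E, q) = q + 137 = 137 + q)
K = 59600 (K = -6 + 2*(29868 - 65) = -6 + 2*29803 = -6 + 59606 = 59600)
v(278, (-74 - 18) + 15)/K = (137 + ((-74 - 18) + 15))/59600 = (137 + (-92 + 15))*(1/59600) = (137 - 77)*(1/59600) = 60*(1/59600) = 3/2980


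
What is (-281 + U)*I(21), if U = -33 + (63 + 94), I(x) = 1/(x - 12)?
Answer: -157/9 ≈ -17.444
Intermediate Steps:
I(x) = 1/(-12 + x)
U = 124 (U = -33 + 157 = 124)
(-281 + U)*I(21) = (-281 + 124)/(-12 + 21) = -157/9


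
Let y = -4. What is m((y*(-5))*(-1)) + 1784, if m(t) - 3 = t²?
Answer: 2187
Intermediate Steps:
m(t) = 3 + t²
m((y*(-5))*(-1)) + 1784 = (3 + (-4*(-5)*(-1))²) + 1784 = (3 + (20*(-1))²) + 1784 = (3 + (-20)²) + 1784 = (3 + 400) + 1784 = 403 + 1784 = 2187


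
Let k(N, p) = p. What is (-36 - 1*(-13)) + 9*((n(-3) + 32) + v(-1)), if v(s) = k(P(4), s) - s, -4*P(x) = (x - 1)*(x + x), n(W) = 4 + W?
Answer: 274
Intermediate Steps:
P(x) = -x*(-1 + x)/2 (P(x) = -(x - 1)*(x + x)/4 = -(-1 + x)*2*x/4 = -x*(-1 + x)/2)
v(s) = 0 (v(s) = s - s = 0)
(-36 - 1*(-13)) + 9*((n(-3) + 32) + v(-1)) = (-36 - 1*(-13)) + 9*(((4 - 3) + 32) + 0) = (-36 + 13) + 9*((1 + 32) + 0) = -23 + 9*(33 + 0) = -23 + 9*33 = -23 + 297 = 274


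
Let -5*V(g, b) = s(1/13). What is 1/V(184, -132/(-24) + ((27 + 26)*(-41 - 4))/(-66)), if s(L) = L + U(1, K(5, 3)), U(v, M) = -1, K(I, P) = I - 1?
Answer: 65/12 ≈ 5.4167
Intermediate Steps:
K(I, P) = -1 + I
s(L) = -1 + L (s(L) = L - 1 = -1 + L)
V(g, b) = 12/65 (V(g, b) = -(-1 + 1/13)/5 = -⅕*(-12/13) = 12/65)
1/V(184, -132/(-24) + ((27 + 26)*(-41 - 4))/(-66)) = 1/(12/65) = 65/12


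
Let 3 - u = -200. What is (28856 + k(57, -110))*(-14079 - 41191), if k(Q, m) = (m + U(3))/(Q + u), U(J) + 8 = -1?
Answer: -41465991407/26 ≈ -1.5948e+9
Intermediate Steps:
u = 203 (u = 3 - 1*(-200) = 3 + 200 = 203)
U(J) = -9 (U(J) = -8 - 1 = -9)
k(Q, m) = (-9 + m)/(203 + Q) (k(Q, m) = (m - 9)/(Q + 203) = (-9 + m)/(203 + Q))
(28856 + k(57, -110))*(-14079 - 41191) = (28856 + (-9 - 110)/(203 + 57))*(-14079 - 41191) = (28856 - 119/260)*(-55270) = (7502441/260)*(-55270) = -41465991407/26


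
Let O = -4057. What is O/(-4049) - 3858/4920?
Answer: 723233/3320180 ≈ 0.21783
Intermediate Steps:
O/(-4049) - 3858/4920 = -4057/(-4049) - 3858/4920 = -4057*(-1/4049) - 3858*1/4920 = 4057/4049 - 643/820 = 723233/3320180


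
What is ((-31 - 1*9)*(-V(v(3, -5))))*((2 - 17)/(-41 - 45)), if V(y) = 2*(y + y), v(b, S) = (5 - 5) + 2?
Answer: 2400/43 ≈ 55.814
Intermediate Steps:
v(b, S) = 2 (v(b, S) = 0 + 2 = 2)
V(y) = 4*y (V(y) = 2*(2*y) = 4*y)
((-31 - 1*9)*(-V(v(3, -5))))*((2 - 17)/(-41 - 45)) = ((-31 - 1*9)*(-4*2))*((2 - 17)/(-41 - 45)) = ((-31 - 9)*(-1*8))*(-15/(-86)) = (-40*(-8))*(-15*(-1/86)) = 320*(15/86) = 2400/43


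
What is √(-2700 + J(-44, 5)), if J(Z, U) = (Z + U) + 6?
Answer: I*√2733 ≈ 52.278*I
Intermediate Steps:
J(Z, U) = 6 + U + Z (J(Z, U) = (U + Z) + 6 = 6 + U + Z)
√(-2700 + J(-44, 5)) = √(-2700 + (6 + 5 - 44)) = √(-2700 - 33) = √(-2733) = I*√2733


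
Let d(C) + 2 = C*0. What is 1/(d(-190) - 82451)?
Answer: -1/82453 ≈ -1.2128e-5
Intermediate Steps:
d(C) = -2 (d(C) = -2 + C*0 = -2 + 0 = -2)
1/(d(-190) - 82451) = 1/(-2 - 82451) = 1/(-82453) = -1/82453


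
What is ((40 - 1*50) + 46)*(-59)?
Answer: -2124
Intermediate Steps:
((40 - 1*50) + 46)*(-59) = ((40 - 50) + 46)*(-59) = (-10 + 46)*(-59) = 36*(-59) = -2124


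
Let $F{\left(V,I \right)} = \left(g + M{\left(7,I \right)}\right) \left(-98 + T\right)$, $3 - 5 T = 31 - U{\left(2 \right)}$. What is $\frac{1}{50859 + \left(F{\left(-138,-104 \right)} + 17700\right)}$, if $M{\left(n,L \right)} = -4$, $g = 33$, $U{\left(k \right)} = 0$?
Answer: $\frac{5}{327773} \approx 1.5254 \cdot 10^{-5}$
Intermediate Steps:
$T = - \frac{28}{5}$ ($T = \frac{3}{5} - \frac{31 - 0}{5} = \frac{3}{5} - \frac{31 + 0}{5} = \frac{3}{5} - \frac{31}{5} = - \frac{28}{5} \approx -5.6$)
$F{\left(V,I \right)} = - \frac{15022}{5}$ ($F{\left(V,I \right)} = \left(33 - 4\right) \left(-98 - \frac{28}{5}\right) = 29 \left(- \frac{518}{5}\right) = - \frac{15022}{5}$)
$\frac{1}{50859 + \left(F{\left(-138,-104 \right)} + 17700\right)} = \frac{1}{50859 + \left(- \frac{15022}{5} + 17700\right)} = \frac{1}{50859 + \frac{73478}{5}} = \frac{1}{\frac{327773}{5}} = \frac{5}{327773}$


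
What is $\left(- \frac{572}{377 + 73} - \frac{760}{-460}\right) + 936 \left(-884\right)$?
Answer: $- \frac{4281917228}{5175} \approx -8.2742 \cdot 10^{5}$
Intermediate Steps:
$\left(- \frac{572}{377 + 73} - \frac{760}{-460}\right) + 936 \left(-884\right) = \left(- \frac{572}{450} - - \frac{38}{23}\right) - 827424 = \left(\left(-572\right) \frac{1}{450} + \frac{38}{23}\right) - 827424 = \left(- \frac{286}{225} + \frac{38}{23}\right) - 827424 = \frac{1972}{5175} - 827424 = - \frac{4281917228}{5175}$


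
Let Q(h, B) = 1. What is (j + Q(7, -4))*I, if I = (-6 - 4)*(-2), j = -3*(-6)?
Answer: 380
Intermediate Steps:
j = 18
I = 20 (I = -10*(-2) = 20)
(j + Q(7, -4))*I = (18 + 1)*20 = 19*20 = 380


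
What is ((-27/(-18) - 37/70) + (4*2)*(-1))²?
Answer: 60516/1225 ≈ 49.401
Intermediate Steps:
((-27/(-18) - 37/70) + (4*2)*(-1))² = ((-27*(-1/18) - 37*1/70) + 8*(-1))² = ((3/2 - 37/70) - 8)² = (34/35 - 8)² = (-246/35)² = 60516/1225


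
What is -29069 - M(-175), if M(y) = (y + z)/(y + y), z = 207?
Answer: -5087059/175 ≈ -29069.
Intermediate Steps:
M(y) = (207 + y)/(2*y) (M(y) = (y + 207)/(y + y) = (207 + y)/((2*y)) = (207 + y)*(1/(2*y)) = (207 + y)/(2*y))
-29069 - M(-175) = -29069 - (207 - 175)/(2*(-175)) = -29069 - (-1)*32/(2*175) = -29069 - 1*(-16/175) = -29069 + 16/175 = -5087059/175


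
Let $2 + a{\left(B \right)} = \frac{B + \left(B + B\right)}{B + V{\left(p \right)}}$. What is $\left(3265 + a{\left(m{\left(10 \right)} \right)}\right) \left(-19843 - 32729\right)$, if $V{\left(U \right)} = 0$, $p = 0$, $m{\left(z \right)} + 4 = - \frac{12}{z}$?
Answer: $-171700152$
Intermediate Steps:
$m{\left(z \right)} = -4 - \frac{12}{z}$
$a{\left(B \right)} = 1$ ($a{\left(B \right)} = -2 + \frac{B + \left(B + B\right)}{B + 0} = -2 + \frac{B + 2 B}{B} = -2 + \frac{3 B}{B} = -2 + 3 = 1$)
$\left(3265 + a{\left(m{\left(10 \right)} \right)}\right) \left(-19843 - 32729\right) = \left(3265 + 1\right) \left(-19843 - 32729\right) = 3266 \left(-52572\right) = -171700152$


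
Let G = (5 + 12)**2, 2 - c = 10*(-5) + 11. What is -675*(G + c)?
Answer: -222750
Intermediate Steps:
c = 41 (c = 2 - (10*(-5) + 11) = 2 - (-50 + 11) = 2 - 1*(-39) = 2 + 39 = 41)
G = 289 (G = 17**2 = 289)
-675*(G + c) = -675*(289 + 41) = -675*330 = -222750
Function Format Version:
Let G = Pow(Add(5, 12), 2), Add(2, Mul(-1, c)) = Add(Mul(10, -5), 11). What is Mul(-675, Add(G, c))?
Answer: -222750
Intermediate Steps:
c = 41 (c = Add(2, Mul(-1, Add(Mul(10, -5), 11))) = Add(2, Mul(-1, Add(-50, 11))) = Add(2, Mul(-1, -39)) = Add(2, 39) = 41)
G = 289 (G = Pow(17, 2) = 289)
Mul(-675, Add(G, c)) = Mul(-675, Add(289, 41)) = Mul(-675, 330) = -222750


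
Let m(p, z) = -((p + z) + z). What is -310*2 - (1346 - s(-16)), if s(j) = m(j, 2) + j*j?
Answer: -1698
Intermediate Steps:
m(p, z) = -p - 2*z (m(p, z) = -(p + 2*z) = -p - 2*z)
s(j) = -4 + j² - j (s(j) = (-j - 2*2) + j*j = (-j - 4) + j² = (-4 - j) + j² = -4 + j² - j)
-310*2 - (1346 - s(-16)) = -310*2 - (1346 - (-4 + (-16)² - 1*(-16))) = -620 - (1346 - (-4 + 256 + 16)) = -620 - (1346 - 1*268) = -620 - (1346 - 268) = -620 - 1*1078 = -620 - 1078 = -1698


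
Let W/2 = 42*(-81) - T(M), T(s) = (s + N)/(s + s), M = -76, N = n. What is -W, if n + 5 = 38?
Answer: 517147/76 ≈ 6804.6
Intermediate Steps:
n = 33 (n = -5 + 38 = 33)
N = 33
T(s) = (33 + s)/(2*s) (T(s) = (s + 33)/(s + s) = (33 + s)/((2*s)) = (33 + s)*(1/(2*s)) = (33 + s)/(2*s))
W = -517147/76 (W = 2*(42*(-81) - (33 - 76)/(2*(-76))) = 2*(-3402 - (-1)*(-43)/(2*76)) = 2*(-3402 - 1*43/152) = 2*(-3402 - 43/152) = 2*(-517147/152) = -517147/76 ≈ -6804.6)
-W = -1*(-517147/76) = 517147/76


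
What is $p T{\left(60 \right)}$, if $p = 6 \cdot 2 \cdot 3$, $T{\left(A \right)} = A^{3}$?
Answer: $7776000$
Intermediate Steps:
$p = 36$ ($p = 12 \cdot 3 = 36$)
$p T{\left(60 \right)} = 36 \cdot 60^{3} = 36 \cdot 216000 = 7776000$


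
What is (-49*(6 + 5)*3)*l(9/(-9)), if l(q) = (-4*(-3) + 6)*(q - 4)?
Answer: 145530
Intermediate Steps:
l(q) = -72 + 18*q (l(q) = (12 + 6)*(-4 + q) = 18*(-4 + q) = -72 + 18*q)
(-49*(6 + 5)*3)*l(9/(-9)) = (-49*(6 + 5)*3)*(-72 + 18*(9/(-9))) = (-539*3)*(-72 + 18*(9*(-⅑))) = (-49*33)*(-72 + 18*(-1)) = -1617*(-72 - 18) = -1617*(-90) = 145530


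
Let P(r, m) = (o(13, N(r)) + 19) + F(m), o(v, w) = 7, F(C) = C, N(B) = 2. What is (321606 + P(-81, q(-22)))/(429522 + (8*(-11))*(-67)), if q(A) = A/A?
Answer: 321633/435418 ≈ 0.73868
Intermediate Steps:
q(A) = 1
P(r, m) = 26 + m (P(r, m) = (7 + 19) + m = 26 + m)
(321606 + P(-81, q(-22)))/(429522 + (8*(-11))*(-67)) = (321606 + (26 + 1))/(429522 + (8*(-11))*(-67)) = (321606 + 27)/(429522 - 88*(-67)) = 321633/(429522 + 5896) = 321633/435418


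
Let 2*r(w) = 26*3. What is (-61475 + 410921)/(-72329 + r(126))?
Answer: -174723/36145 ≈ -4.8339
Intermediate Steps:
r(w) = 39 (r(w) = (26*3)/2 = (½)*78 = 39)
(-61475 + 410921)/(-72329 + r(126)) = (-61475 + 410921)/(-72329 + 39) = 349446/(-72290) = 349446*(-1/72290) = -174723/36145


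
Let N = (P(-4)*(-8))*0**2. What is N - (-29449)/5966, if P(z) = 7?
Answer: 29449/5966 ≈ 4.9361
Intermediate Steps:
N = 0 (N = (7*(-8))*0**2 = -56*0 = 0)
N - (-29449)/5966 = 0 - (-29449)/5966 = 0 - 1*(-29449/5966) = 0 + 29449/5966 = 29449/5966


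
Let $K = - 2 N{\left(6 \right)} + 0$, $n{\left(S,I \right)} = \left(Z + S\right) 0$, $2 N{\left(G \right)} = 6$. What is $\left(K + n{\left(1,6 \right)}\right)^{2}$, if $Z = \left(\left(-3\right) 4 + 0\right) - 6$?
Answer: $36$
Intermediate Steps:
$N{\left(G \right)} = 3$ ($N{\left(G \right)} = \frac{1}{2} \cdot 6 = 3$)
$Z = -18$ ($Z = \left(-12 + 0\right) - 6 = -12 - 6 = -18$)
$n{\left(S,I \right)} = 0$ ($n{\left(S,I \right)} = \left(-18 + S\right) 0 = 0$)
$K = -6$ ($K = \left(-2\right) 3 + 0 = -6 + 0 = -6$)
$\left(K + n{\left(1,6 \right)}\right)^{2} = \left(-6 + 0\right)^{2} = \left(-6\right)^{2} = 36$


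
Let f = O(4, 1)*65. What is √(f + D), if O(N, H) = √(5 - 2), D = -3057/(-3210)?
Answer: √(1090330 + 74418500*√3)/1070 ≈ 10.655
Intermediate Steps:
D = 1019/1070 (D = -3057*(-1/3210) = 1019/1070 ≈ 0.95234)
O(N, H) = √3
f = 65*√3 (f = √3*65 = 65*√3 ≈ 112.58)
√(f + D) = √(65*√3 + 1019/1070) = √(1019/1070 + 65*√3)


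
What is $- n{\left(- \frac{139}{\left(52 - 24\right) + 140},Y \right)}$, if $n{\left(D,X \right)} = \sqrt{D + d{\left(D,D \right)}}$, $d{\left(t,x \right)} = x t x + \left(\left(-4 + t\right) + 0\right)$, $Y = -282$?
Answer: $- \frac{i \sqrt{1238933598}}{14112} \approx - 2.4942 i$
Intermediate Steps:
$d{\left(t,x \right)} = -4 + t + t x^{2}$ ($d{\left(t,x \right)} = t x x + \left(-4 + t\right) = t x^{2} + \left(-4 + t\right) = -4 + t + t x^{2}$)
$n{\left(D,X \right)} = \sqrt{-4 + D^{3} + 2 D}$ ($n{\left(D,X \right)} = \sqrt{D + \left(-4 + D + D D^{2}\right)} = \sqrt{D + \left(-4 + D + D^{3}\right)} = \sqrt{-4 + D^{3} + 2 D}$)
$- n{\left(- \frac{139}{\left(52 - 24\right) + 140},Y \right)} = - \sqrt{-4 + \left(- \frac{139}{\left(52 - 24\right) + 140}\right)^{3} + 2 \left(- \frac{139}{\left(52 - 24\right) + 140}\right)} = - \sqrt{-4 + \left(- \frac{139}{28 + 140}\right)^{3} + 2 \left(- \frac{139}{28 + 140}\right)} = - \sqrt{-4 + \left(- \frac{139}{168}\right)^{3} + 2 \left(- \frac{139}{168}\right)} = - \sqrt{-4 - \frac{2685619}{4741632} - \frac{139}{84}} = - \sqrt{- \frac{29498419}{4741632}} = - \frac{i \sqrt{1238933598}}{14112}$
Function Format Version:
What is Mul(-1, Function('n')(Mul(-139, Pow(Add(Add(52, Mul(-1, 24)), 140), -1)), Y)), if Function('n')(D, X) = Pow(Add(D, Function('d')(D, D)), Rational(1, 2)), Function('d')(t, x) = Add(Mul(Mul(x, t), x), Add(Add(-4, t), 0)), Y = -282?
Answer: Mul(Rational(-1, 14112), I, Pow(1238933598, Rational(1, 2))) ≈ Mul(-2.4942, I)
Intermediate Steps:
Function('d')(t, x) = Add(-4, t, Mul(t, Pow(x, 2))) (Function('d')(t, x) = Add(Mul(Mul(t, x), x), Add(-4, t)) = Add(Mul(t, Pow(x, 2)), Add(-4, t)) = Add(-4, t, Mul(t, Pow(x, 2))))
Function('n')(D, X) = Pow(Add(-4, Pow(D, 3), Mul(2, D)), Rational(1, 2)) (Function('n')(D, X) = Pow(Add(D, Add(-4, D, Mul(D, Pow(D, 2)))), Rational(1, 2)) = Pow(Add(D, Add(-4, D, Pow(D, 3))), Rational(1, 2)) = Pow(Add(-4, Pow(D, 3), Mul(2, D)), Rational(1, 2)))
Mul(-1, Function('n')(Mul(-139, Pow(Add(Add(52, Mul(-1, 24)), 140), -1)), Y)) = Mul(-1, Pow(Add(-4, Pow(Mul(-139, Pow(Add(Add(52, Mul(-1, 24)), 140), -1)), 3), Mul(2, Mul(-139, Pow(Add(Add(52, Mul(-1, 24)), 140), -1)))), Rational(1, 2))) = Mul(-1, Pow(Add(-4, Pow(Mul(-139, Pow(Add(Add(52, -24), 140), -1)), 3), Mul(2, Mul(-139, Pow(Add(Add(52, -24), 140), -1)))), Rational(1, 2))) = Mul(-1, Pow(Add(-4, Pow(Mul(-139, Pow(Add(28, 140), -1)), 3), Mul(2, Mul(-139, Pow(Add(28, 140), -1)))), Rational(1, 2))) = Mul(-1, Pow(Add(-4, Pow(Mul(-139, Pow(168, -1)), 3), Mul(2, Mul(-139, Pow(168, -1)))), Rational(1, 2))) = Mul(-1, Pow(Add(-4, Pow(Mul(-139, Rational(1, 168)), 3), Mul(2, Mul(-139, Rational(1, 168)))), Rational(1, 2))) = Mul(-1, Pow(Add(-4, Pow(Rational(-139, 168), 3), Mul(2, Rational(-139, 168))), Rational(1, 2))) = Mul(-1, Pow(Add(-4, Rational(-2685619, 4741632), Rational(-139, 84)), Rational(1, 2))) = Mul(-1, Pow(Rational(-29498419, 4741632), Rational(1, 2))) = Mul(-1, Mul(Rational(1, 14112), I, Pow(1238933598, Rational(1, 2)))) = Mul(Rational(-1, 14112), I, Pow(1238933598, Rational(1, 2)))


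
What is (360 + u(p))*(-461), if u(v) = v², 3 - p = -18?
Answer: -369261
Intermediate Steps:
p = 21 (p = 3 - 1*(-18) = 3 + 18 = 21)
(360 + u(p))*(-461) = (360 + 21²)*(-461) = (360 + 441)*(-461) = 801*(-461) = -369261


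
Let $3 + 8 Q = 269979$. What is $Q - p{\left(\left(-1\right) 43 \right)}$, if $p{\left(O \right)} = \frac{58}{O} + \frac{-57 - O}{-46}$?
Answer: $\frac{33376816}{989} \approx 33748.0$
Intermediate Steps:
$p{\left(O \right)} = \frac{57}{46} + \frac{58}{O} + \frac{O}{46}$ ($p{\left(O \right)} = \frac{58}{O} + \left(-57 - O\right) \left(- \frac{1}{46}\right) = \frac{58}{O} + \left(\frac{57}{46} + \frac{O}{46}\right) = \frac{57}{46} + \frac{58}{O} + \frac{O}{46}$)
$Q = 33747$ ($Q = - \frac{3}{8} + \frac{1}{8} \cdot 269979 = - \frac{3}{8} + \frac{269979}{8} = 33747$)
$Q - p{\left(\left(-1\right) 43 \right)} = 33747 - \frac{2668 + \left(-1\right) 43 \left(57 - 43\right)}{46 \left(\left(-1\right) 43\right)} = 33747 - \frac{2668 - 43 \left(57 - 43\right)}{46 \left(-43\right)} = 33747 - \frac{1}{46} \left(- \frac{1}{43}\right) \left(2668 - 602\right) = 33747 - \frac{1}{46} \left(- \frac{1}{43}\right) 2066 = 33747 - - \frac{1033}{989} = 33747 + \frac{1033}{989} = \frac{33376816}{989}$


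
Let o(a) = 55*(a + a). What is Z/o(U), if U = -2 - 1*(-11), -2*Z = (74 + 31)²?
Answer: -245/44 ≈ -5.5682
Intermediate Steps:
Z = -11025/2 (Z = -(74 + 31)²/2 = -½*105² = -½*11025 = -11025/2 ≈ -5512.5)
U = 9 (U = -2 + 11 = 9)
o(a) = 110*a (o(a) = 55*(2*a) = 110*a)
Z/o(U) = -11025/(2*(110*9)) = -11025/2/990 = -11025/2*1/990 = -245/44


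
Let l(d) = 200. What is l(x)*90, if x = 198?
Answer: 18000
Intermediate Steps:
l(x)*90 = 200*90 = 18000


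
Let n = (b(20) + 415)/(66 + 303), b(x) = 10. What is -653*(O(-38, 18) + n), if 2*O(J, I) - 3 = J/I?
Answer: -384617/369 ≈ -1042.3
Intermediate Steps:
O(J, I) = 3/2 + J/(2*I) (O(J, I) = 3/2 + (J/I)/2 = 3/2 + J/(2*I))
n = 425/369 (n = (10 + 415)/(66 + 303) = 425/369 ≈ 1.1518)
-653*(O(-38, 18) + n) = -653*((½)*(-38 + 3*18)/18 + 425/369) = -653*((½)*(1/18)*(-38 + 54) + 425/369) = -653*((½)*(1/18)*16 + 425/369) = -653*(4/9 + 425/369) = -653*589/369 = -384617/369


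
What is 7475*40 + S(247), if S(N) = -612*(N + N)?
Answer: -3328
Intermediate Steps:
S(N) = -1224*N
7475*40 + S(247) = 7475*40 - 1224*247 = 299000 - 302328 = -3328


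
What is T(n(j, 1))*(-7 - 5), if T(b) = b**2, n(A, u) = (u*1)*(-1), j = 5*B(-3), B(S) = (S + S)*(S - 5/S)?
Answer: -12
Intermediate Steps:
B(S) = 2*S*(S - 5/S) (B(S) = (2*S)*(S - 5/S) = 2*S*(S - 5/S))
j = 40 (j = 5*(-10 + 2*(-3)**2) = 5*(-10 + 2*9) = 5*(-10 + 18) = 5*8 = 40)
n(A, u) = -u (n(A, u) = u*(-1) = -u)
T(n(j, 1))*(-7 - 5) = (-1*1)**2*(-7 - 5) = (-1)**2*(-12) = 1*(-12) = -12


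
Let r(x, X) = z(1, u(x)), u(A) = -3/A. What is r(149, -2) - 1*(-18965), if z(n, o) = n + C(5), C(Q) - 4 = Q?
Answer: 18975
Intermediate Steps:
C(Q) = 4 + Q
z(n, o) = 9 + n (z(n, o) = n + (4 + 5) = n + 9 = 9 + n)
r(x, X) = 10 (r(x, X) = 9 + 1 = 10)
r(149, -2) - 1*(-18965) = 10 - 1*(-18965) = 10 + 18965 = 18975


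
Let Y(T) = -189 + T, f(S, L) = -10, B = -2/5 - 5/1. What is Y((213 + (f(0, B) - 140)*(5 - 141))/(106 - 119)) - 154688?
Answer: -2034014/13 ≈ -1.5646e+5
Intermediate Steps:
B = -27/5 (B = -2*⅕ - 5*1 = -⅖ - 5 = -27/5 ≈ -5.4000)
Y((213 + (f(0, B) - 140)*(5 - 141))/(106 - 119)) - 154688 = (-189 + (213 + (-10 - 140)*(5 - 141))/(106 - 119)) - 154688 = (-189 + (213 - 150*(-136))/(-13)) - 154688 = (-189 + (213 + 20400)*(-1/13)) - 154688 = (-189 + 20613*(-1/13)) - 154688 = (-189 - 20613/13) - 154688 = -23070/13 - 154688 = -2034014/13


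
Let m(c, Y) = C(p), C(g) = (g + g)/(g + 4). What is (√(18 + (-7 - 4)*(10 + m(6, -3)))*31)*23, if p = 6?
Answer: 713*I*√2630/5 ≈ 7313.0*I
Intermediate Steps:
C(g) = 2*g/(4 + g) (C(g) = (2*g)/(4 + g) = 2*g/(4 + g))
m(c, Y) = 6/5 (m(c, Y) = 2*6/(4 + 6) = 2*6/10 = 2*6*(⅒) = 6/5)
(√(18 + (-7 - 4)*(10 + m(6, -3)))*31)*23 = (√(18 + (-7 - 4)*(10 + 6/5))*31)*23 = (√(18 - 11*56/5)*31)*23 = (√(18 - 616/5)*31)*23 = (√(-526/5)*31)*23 = ((I*√2630/5)*31)*23 = (31*I*√2630/5)*23 = 713*I*√2630/5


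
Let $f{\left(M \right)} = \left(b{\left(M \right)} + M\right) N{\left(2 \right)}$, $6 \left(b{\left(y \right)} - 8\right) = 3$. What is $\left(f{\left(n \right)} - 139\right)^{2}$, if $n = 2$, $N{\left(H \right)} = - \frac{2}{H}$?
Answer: $\frac{89401}{4} \approx 22350.0$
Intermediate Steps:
$b{\left(y \right)} = \frac{17}{2}$ ($b{\left(y \right)} = 8 + \frac{1}{6} \cdot 3 = 8 + \frac{1}{2} = \frac{17}{2}$)
$f{\left(M \right)} = - \frac{17}{2} - M$ ($f{\left(M \right)} = \left(\frac{17}{2} + M\right) \left(- \frac{2}{2}\right) = \left(\frac{17}{2} + M\right) \left(\left(-2\right) \frac{1}{2}\right) = \left(\frac{17}{2} + M\right) \left(-1\right) = - \frac{17}{2} - M$)
$\left(f{\left(n \right)} - 139\right)^{2} = \left(\left(- \frac{17}{2} - 2\right) - 139\right)^{2} = \left(- \frac{21}{2} - 139\right)^{2} = \left(- \frac{299}{2}\right)^{2} = \frac{89401}{4}$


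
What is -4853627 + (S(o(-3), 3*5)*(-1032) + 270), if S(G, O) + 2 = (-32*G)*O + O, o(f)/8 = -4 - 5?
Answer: -40532693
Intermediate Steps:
o(f) = -72 (o(f) = 8*(-4 - 5) = 8*(-9) = -72)
S(G, O) = -2 + O - 32*G*O (S(G, O) = -2 + ((-32*G)*O + O) = -2 + (-32*G*O + O) = -2 + (O - 32*G*O) = -2 + O - 32*G*O)
-4853627 + (S(o(-3), 3*5)*(-1032) + 270) = -4853627 + ((-2 + 3*5 - 32*(-72)*3*5)*(-1032) + 270) = -4853627 + ((-2 + 15 - 32*(-72)*15)*(-1032) + 270) = -4853627 + ((-2 + 15 + 34560)*(-1032) + 270) = -4853627 + (34573*(-1032) + 270) = -4853627 + (-35679336 + 270) = -4853627 - 35679066 = -40532693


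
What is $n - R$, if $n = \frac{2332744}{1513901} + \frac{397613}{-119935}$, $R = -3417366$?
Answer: $\frac{113001248116107}{33066785} \approx 3.4174 \cdot 10^{6}$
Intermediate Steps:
$n = - \frac{58672203}{33066785}$ ($n = 2332744 \cdot \frac{1}{1513901} + 397613 \left(- \frac{1}{119935}\right) = \frac{122776}{79679} - \frac{23389}{7055} = - \frac{58672203}{33066785} \approx -1.7744$)
$n - R = - \frac{58672203}{33066785} - -3417366 = - \frac{58672203}{33066785} + 3417366 = \frac{113001248116107}{33066785}$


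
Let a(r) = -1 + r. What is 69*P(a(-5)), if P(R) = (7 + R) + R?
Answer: -345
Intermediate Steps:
P(R) = 7 + 2*R
69*P(a(-5)) = 69*(7 + 2*(-1 - 5)) = 69*(7 + 2*(-6)) = 69*(7 - 12) = 69*(-5) = -345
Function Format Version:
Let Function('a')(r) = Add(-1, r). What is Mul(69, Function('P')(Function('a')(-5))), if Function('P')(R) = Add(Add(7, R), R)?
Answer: -345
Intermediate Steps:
Function('P')(R) = Add(7, Mul(2, R))
Mul(69, Function('P')(Function('a')(-5))) = Mul(69, Add(7, Mul(2, Add(-1, -5)))) = Mul(69, Add(7, Mul(2, -6))) = Mul(69, Add(7, -12)) = Mul(69, -5) = -345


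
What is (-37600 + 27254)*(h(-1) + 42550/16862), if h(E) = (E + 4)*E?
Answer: 41570228/8431 ≈ 4930.6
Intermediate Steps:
h(E) = E*(4 + E) (h(E) = (4 + E)*E = E*(4 + E))
(-37600 + 27254)*(h(-1) + 42550/16862) = (-37600 + 27254)*(-(4 - 1) + 42550/16862) = -10346*(-1*3 + 42550*(1/16862)) = -10346*(-3 + 21275/8431) = -10346*(-4018/8431) = 41570228/8431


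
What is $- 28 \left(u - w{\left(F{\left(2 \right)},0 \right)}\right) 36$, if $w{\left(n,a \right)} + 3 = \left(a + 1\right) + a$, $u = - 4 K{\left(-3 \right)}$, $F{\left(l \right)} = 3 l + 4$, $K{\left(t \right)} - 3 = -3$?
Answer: $-2016$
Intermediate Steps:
$K{\left(t \right)} = 0$ ($K{\left(t \right)} = 3 - 3 = 0$)
$F{\left(l \right)} = 4 + 3 l$
$u = 0$ ($u = \left(-4\right) 0 = 0$)
$w{\left(n,a \right)} = -2 + 2 a$ ($w{\left(n,a \right)} = -3 + \left(\left(a + 1\right) + a\right) = -3 + \left(\left(1 + a\right) + a\right) = -3 + \left(1 + 2 a\right) = -2 + 2 a$)
$- 28 \left(u - w{\left(F{\left(2 \right)},0 \right)}\right) 36 = - 28 \left(0 - \left(-2 + 2 \cdot 0\right)\right) 36 = - 28 \left(0 - \left(-2 + 0\right)\right) 36 = - 28 \left(0 - -2\right) 36 = - 28 \left(0 + 2\right) 36 = \left(-28\right) 2 \cdot 36 = \left(-56\right) 36 = -2016$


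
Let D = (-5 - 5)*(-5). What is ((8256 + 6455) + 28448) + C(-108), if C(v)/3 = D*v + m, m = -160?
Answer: 26479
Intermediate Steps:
D = 50 (D = -10*(-5) = 50)
C(v) = -480 + 150*v (C(v) = 3*(50*v - 160) = 3*(-160 + 50*v) = -480 + 150*v)
((8256 + 6455) + 28448) + C(-108) = ((8256 + 6455) + 28448) + (-480 + 150*(-108)) = (14711 + 28448) + (-480 - 16200) = 43159 - 16680 = 26479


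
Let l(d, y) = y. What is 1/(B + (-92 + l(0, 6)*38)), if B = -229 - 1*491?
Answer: -1/584 ≈ -0.0017123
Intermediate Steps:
B = -720 (B = -229 - 491 = -720)
1/(B + (-92 + l(0, 6)*38)) = 1/(-720 + (-92 + 6*38)) = 1/(-720 + (-92 + 228)) = 1/(-720 + 136) = 1/(-584) = -1/584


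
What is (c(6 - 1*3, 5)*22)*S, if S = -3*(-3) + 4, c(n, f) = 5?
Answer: 1430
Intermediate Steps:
S = 13 (S = 9 + 4 = 13)
(c(6 - 1*3, 5)*22)*S = (5*22)*13 = 110*13 = 1430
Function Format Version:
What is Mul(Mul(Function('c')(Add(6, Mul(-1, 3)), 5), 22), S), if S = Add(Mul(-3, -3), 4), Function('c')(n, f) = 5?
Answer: 1430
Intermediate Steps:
S = 13 (S = Add(9, 4) = 13)
Mul(Mul(Function('c')(Add(6, Mul(-1, 3)), 5), 22), S) = Mul(Mul(5, 22), 13) = Mul(110, 13) = 1430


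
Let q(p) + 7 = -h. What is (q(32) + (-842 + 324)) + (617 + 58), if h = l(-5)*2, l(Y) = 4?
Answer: 142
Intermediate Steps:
h = 8 (h = 4*2 = 8)
q(p) = -15 (q(p) = -7 - 1*8 = -7 - 8 = -15)
(q(32) + (-842 + 324)) + (617 + 58) = (-15 + (-842 + 324)) + (617 + 58) = (-15 - 518) + 675 = -533 + 675 = 142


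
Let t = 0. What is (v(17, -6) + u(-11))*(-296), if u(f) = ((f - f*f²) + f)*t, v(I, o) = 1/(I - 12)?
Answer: -296/5 ≈ -59.200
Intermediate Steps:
v(I, o) = 1/(-12 + I)
u(f) = 0 (u(f) = ((f - f*f²) + f)*0 = ((f - f³) + f)*0 = (-f³ + 2*f)*0 = 0)
(v(17, -6) + u(-11))*(-296) = (1/(-12 + 17) + 0)*(-296) = (1/5 + 0)*(-296) = (⅕ + 0)*(-296) = (⅕)*(-296) = -296/5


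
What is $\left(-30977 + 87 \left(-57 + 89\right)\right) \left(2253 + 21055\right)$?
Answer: $-657122444$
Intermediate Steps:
$\left(-30977 + 87 \left(-57 + 89\right)\right) \left(2253 + 21055\right) = \left(-30977 + 87 \cdot 32\right) 23308 = \left(-30977 + 2784\right) 23308 = \left(-28193\right) 23308 = -657122444$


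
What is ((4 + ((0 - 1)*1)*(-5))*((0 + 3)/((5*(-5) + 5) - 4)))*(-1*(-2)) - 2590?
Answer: -10369/4 ≈ -2592.3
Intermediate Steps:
((4 + ((0 - 1)*1)*(-5))*((0 + 3)/((5*(-5) + 5) - 4)))*(-1*(-2)) - 2590 = ((4 - 1*1*(-5))*(3/((-25 + 5) - 4)))*2 - 2590 = ((4 - 1*(-5))*(3/(-20 - 4)))*2 - 2590 = ((4 + 5)*(3/(-24)))*2 - 2590 = (9*(3*(-1/24)))*2 - 2590 = (9*(-⅛))*2 - 2590 = -9/8*2 - 2590 = -9/4 - 2590 = -10369/4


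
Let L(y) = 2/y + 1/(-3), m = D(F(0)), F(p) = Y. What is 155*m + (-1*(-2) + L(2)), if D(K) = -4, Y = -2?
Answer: -1852/3 ≈ -617.33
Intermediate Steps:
F(p) = -2
m = -4
L(y) = -⅓ + 2/y (L(y) = 2/y + 1*(-⅓) = 2/y - ⅓ = -⅓ + 2/y)
155*m + (-1*(-2) + L(2)) = 155*(-4) + (-1*(-2) + (⅓)*(6 - 1*2)/2) = -620 + (2 + (⅓)*(½)*(6 - 2)) = -620 + (2 + (⅓)*(½)*4) = -620 + (2 + ⅔) = -620 + 8/3 = -1852/3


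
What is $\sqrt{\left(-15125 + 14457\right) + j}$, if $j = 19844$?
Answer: $2 \sqrt{4794} \approx 138.48$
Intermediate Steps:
$\sqrt{\left(-15125 + 14457\right) + j} = \sqrt{\left(-15125 + 14457\right) + 19844} = \sqrt{-668 + 19844} = \sqrt{19176} = 2 \sqrt{4794}$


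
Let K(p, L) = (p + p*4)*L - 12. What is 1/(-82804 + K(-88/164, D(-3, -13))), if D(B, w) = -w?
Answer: -41/3396886 ≈ -1.2070e-5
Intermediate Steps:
K(p, L) = -12 + 5*L*p (K(p, L) = (p + 4*p)*L - 12 = (5*p)*L - 12 = 5*L*p - 12 = -12 + 5*L*p)
1/(-82804 + K(-88/164, D(-3, -13))) = 1/(-82804 + (-12 + 5*(-1*(-13))*(-88/164))) = 1/(-82804 + (-12 + 5*13*(-88*1/164))) = 1/(-82804 + (-12 + 5*13*(-22/41))) = 1/(-82804 + (-12 - 1430/41)) = 1/(-82804 - 1922/41) = 1/(-3396886/41) = -41/3396886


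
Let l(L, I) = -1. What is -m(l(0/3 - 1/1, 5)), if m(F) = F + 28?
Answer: -27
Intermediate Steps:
m(F) = 28 + F
-m(l(0/3 - 1/1, 5)) = -(28 - 1) = -1*27 = -27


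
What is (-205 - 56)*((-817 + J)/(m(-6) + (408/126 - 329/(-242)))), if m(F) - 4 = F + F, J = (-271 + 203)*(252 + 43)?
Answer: -27691294554/17291 ≈ -1.6015e+6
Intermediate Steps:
J = -20060 (J = -68*295 = -20060)
m(F) = 4 + 2*F (m(F) = 4 + (F + F) = 4 + 2*F)
(-205 - 56)*((-817 + J)/(m(-6) + (408/126 - 329/(-242)))) = (-205 - 56)*((-817 - 20060)/((4 + 2*(-6)) + (408/126 - 329/(-242)))) = -(-5448897)/((4 - 12) + (408*(1/126) - 329*(-1/242))) = -(-5448897)/(-8 + (68/21 + 329/242)) = -(-5448897)/(-8 + 23365/5082) = -(-5448897)/(-17291/5082) = -(-5448897)*(-5082)/17291 = -261*106096914/17291 = -27691294554/17291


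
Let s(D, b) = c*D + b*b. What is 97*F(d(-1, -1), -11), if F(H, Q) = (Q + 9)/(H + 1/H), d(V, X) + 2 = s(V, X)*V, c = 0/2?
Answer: 291/5 ≈ 58.200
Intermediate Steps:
c = 0 (c = 0*(½) = 0)
s(D, b) = b² (s(D, b) = 0*D + b*b = 0 + b² = b²)
d(V, X) = -2 + V*X² (d(V, X) = -2 + X²*V = -2 + V*X²)
F(H, Q) = (9 + Q)/(H + 1/H)
97*F(d(-1, -1), -11) = 97*((-2 - 1*(-1)²)*(9 - 11)/(1 + (-2 - 1*(-1)²)²)) = 97*((-2 - 1*1)*(-2)/(1 + (-2 - 1*1)²)) = 97*((-2 - 1)*(-2)/(1 + (-2 - 1)²)) = 97*(-3*(-2)/(1 + (-3)²)) = 97*(-3*(-2)/(1 + 9)) = 97*(-3*(-2)/10) = 97*(-3*⅒*(-2)) = 97*(⅗) = 291/5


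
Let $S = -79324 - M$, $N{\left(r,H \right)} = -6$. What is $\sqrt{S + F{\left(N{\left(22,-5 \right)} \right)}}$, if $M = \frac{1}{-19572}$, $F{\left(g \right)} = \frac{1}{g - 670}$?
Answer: $\frac{i \sqrt{320953229359077}}{63609} \approx 281.65 i$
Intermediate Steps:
$F{\left(g \right)} = \frac{1}{-670 + g}$
$M = - \frac{1}{19572} \approx -5.1093 \cdot 10^{-5}$
$S = - \frac{1552529327}{19572}$ ($S = -79324 - - \frac{1}{19572} = -79324 + \frac{1}{19572} = - \frac{1552529327}{19572} \approx -79324.0$)
$\sqrt{S + F{\left(N{\left(22,-5 \right)} \right)}} = \sqrt{- \frac{1552529327}{19572} + \frac{1}{-670 - 6}} = \sqrt{- \frac{1552529327}{19572} + \frac{1}{-676}} = \sqrt{- \frac{1552529327}{19572} - \frac{1}{676}} = \sqrt{- \frac{65594365289}{826917}} = \frac{i \sqrt{320953229359077}}{63609}$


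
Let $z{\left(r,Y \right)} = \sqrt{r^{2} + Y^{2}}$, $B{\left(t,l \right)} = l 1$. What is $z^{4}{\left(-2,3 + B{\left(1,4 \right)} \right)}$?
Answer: $2809$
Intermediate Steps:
$B{\left(t,l \right)} = l$
$z{\left(r,Y \right)} = \sqrt{Y^{2} + r^{2}}$
$z^{4}{\left(-2,3 + B{\left(1,4 \right)} \right)} = \left(\sqrt{\left(3 + 4\right)^{2} + \left(-2\right)^{2}}\right)^{4} = \left(\sqrt{7^{2} + 4}\right)^{4} = \left(\sqrt{49 + 4}\right)^{4} = \left(\sqrt{53}\right)^{4} = 2809$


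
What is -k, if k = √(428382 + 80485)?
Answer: -√508867 ≈ -713.35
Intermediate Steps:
k = √508867 ≈ 713.35
-k = -√508867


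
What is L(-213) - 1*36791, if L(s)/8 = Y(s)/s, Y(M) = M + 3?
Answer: -2611601/71 ≈ -36783.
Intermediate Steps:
Y(M) = 3 + M
L(s) = 8*(3 + s)/s (L(s) = 8*((3 + s)/s) = 8*(3 + s)/s)
L(-213) - 1*36791 = (8 + 24/(-213)) - 1*36791 = (8 + 24*(-1/213)) - 36791 = (8 - 8/71) - 36791 = 560/71 - 36791 = -2611601/71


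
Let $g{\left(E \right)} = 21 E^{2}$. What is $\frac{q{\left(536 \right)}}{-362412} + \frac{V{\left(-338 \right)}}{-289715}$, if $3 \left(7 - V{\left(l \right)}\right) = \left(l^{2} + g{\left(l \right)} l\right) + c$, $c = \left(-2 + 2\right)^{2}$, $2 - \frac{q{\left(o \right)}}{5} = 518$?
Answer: $- \frac{2720719170146}{2916560905} \approx -932.85$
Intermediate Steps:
$q{\left(o \right)} = -2580$ ($q{\left(o \right)} = 10 - 2590 = -2580$)
$c = 0$ ($c = 0^{2} = 0$)
$V{\left(l \right)} = 7 - 7 l^{3} - \frac{l^{2}}{3}$ ($V{\left(l \right)} = 7 - \frac{\left(l^{2} + 21 l^{2} l\right) + 0}{3} = 7 - \frac{\left(l^{2} + 21 l^{3}\right) + 0}{3} = 7 - \frac{l^{2} + 21 l^{3}}{3} = 7 - \left(7 l^{3} + \frac{l^{2}}{3}\right) = 7 - 7 l^{3} - \frac{l^{2}}{3}$)
$\frac{q{\left(536 \right)}}{-362412} + \frac{V{\left(-338 \right)}}{-289715} = - \frac{2580}{-362412} + \frac{7 - 7 \left(-338\right)^{3} - \frac{\left(-338\right)^{2}}{3}}{-289715} = \left(-2580\right) \left(- \frac{1}{362412}\right) + \left(7 - -270301304 - \frac{114244}{3}\right) \left(- \frac{1}{289715}\right) = \frac{215}{30201} + \left(7 + 270301304 - \frac{114244}{3}\right) \left(- \frac{1}{289715}\right) = \frac{215}{30201} + \frac{810789689}{3} \left(- \frac{1}{289715}\right) = \frac{215}{30201} - \frac{810789689}{869145} = - \frac{2720719170146}{2916560905}$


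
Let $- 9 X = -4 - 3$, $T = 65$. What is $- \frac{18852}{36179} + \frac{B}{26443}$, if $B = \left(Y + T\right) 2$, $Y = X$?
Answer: $- \frac{4443694988}{8610131673} \approx -0.5161$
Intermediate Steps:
$X = \frac{7}{9}$ ($X = - \frac{-4 - 3}{9} = \left(- \frac{1}{9}\right) \left(-7\right) = \frac{7}{9} \approx 0.77778$)
$Y = \frac{7}{9} \approx 0.77778$
$B = \frac{1184}{9}$ ($B = \left(\frac{7}{9} + 65\right) 2 = \frac{592}{9} \cdot 2 = \frac{1184}{9} \approx 131.56$)
$- \frac{18852}{36179} + \frac{B}{26443} = - \frac{18852}{36179} + \frac{1184}{9 \cdot 26443} = \left(-18852\right) \frac{1}{36179} + \frac{1184}{9} \cdot \frac{1}{26443} = - \frac{18852}{36179} + \frac{1184}{237987} = - \frac{4443694988}{8610131673}$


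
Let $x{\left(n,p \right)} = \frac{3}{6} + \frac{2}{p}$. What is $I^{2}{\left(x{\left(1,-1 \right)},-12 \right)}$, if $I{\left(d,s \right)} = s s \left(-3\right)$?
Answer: $186624$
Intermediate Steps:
$x{\left(n,p \right)} = \frac{1}{2} + \frac{2}{p}$ ($x{\left(n,p \right)} = 3 \cdot \frac{1}{6} + \frac{2}{p} = \frac{1}{2} + \frac{2}{p}$)
$I{\left(d,s \right)} = - 3 s^{2}$ ($I{\left(d,s \right)} = s^{2} \left(-3\right) = - 3 s^{2}$)
$I^{2}{\left(x{\left(1,-1 \right)},-12 \right)} = \left(- 3 \left(-12\right)^{2}\right)^{2} = \left(\left(-3\right) 144\right)^{2} = \left(-432\right)^{2} = 186624$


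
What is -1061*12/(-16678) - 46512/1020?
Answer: -1869462/41695 ≈ -44.837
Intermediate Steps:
-1061*12/(-16678) - 46512/1020 = -12732*(-1/16678) - 46512*1/1020 = 6366/8339 - 228/5 = -1869462/41695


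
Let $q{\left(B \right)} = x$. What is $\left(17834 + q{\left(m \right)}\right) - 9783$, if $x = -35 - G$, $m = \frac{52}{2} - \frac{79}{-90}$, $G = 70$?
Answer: $7946$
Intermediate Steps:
$m = \frac{2419}{90}$ ($m = 52 \cdot \frac{1}{2} - - \frac{79}{90} = 26 + \frac{79}{90} = \frac{2419}{90} \approx 26.878$)
$x = -105$ ($x = -35 - 70 = -105$)
$q{\left(B \right)} = -105$
$\left(17834 + q{\left(m \right)}\right) - 9783 = \left(17834 - 105\right) - 9783 = 17729 - 9783 = 7946$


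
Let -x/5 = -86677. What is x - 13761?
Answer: 419624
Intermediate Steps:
x = 433385 (x = -5*(-86677) = 433385)
x - 13761 = 433385 - 13761 = 419624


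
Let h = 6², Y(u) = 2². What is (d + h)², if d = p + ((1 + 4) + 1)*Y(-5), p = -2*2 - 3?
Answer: 2809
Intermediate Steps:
Y(u) = 4
p = -7 (p = -4 - 3 = -7)
h = 36
d = 17 (d = -7 + ((1 + 4) + 1)*4 = -7 + (5 + 1)*4 = -7 + 6*4 = -7 + 24 = 17)
(d + h)² = (17 + 36)² = 53² = 2809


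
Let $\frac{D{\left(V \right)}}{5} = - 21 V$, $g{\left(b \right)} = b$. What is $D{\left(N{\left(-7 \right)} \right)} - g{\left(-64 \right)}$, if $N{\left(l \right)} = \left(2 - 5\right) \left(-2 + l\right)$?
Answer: $-2771$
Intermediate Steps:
$N{\left(l \right)} = 6 - 3 l$ ($N{\left(l \right)} = - 3 \left(-2 + l\right) = 6 - 3 l$)
$D{\left(V \right)} = - 105 V$ ($D{\left(V \right)} = 5 \left(- 21 V\right) = - 105 V$)
$D{\left(N{\left(-7 \right)} \right)} - g{\left(-64 \right)} = - 105 \left(6 - -21\right) - -64 = - 105 \left(6 + 21\right) + 64 = \left(-105\right) 27 + 64 = -2835 + 64 = -2771$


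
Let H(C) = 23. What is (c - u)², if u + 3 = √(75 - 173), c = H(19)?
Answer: 578 - 364*I*√2 ≈ 578.0 - 514.77*I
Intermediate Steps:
c = 23
u = -3 + 7*I*√2 (u = -3 + √(75 - 173) = -3 + √(-98) = -3 + 7*I*√2 ≈ -3.0 + 9.8995*I)
(c - u)² = (23 - (-3 + 7*I*√2))² = (23 + (3 - 7*I*√2))² = (26 - 7*I*√2)²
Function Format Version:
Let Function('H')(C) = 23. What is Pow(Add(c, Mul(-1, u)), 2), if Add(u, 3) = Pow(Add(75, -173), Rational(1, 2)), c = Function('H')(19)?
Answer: Add(578, Mul(-364, I, Pow(2, Rational(1, 2)))) ≈ Add(578.00, Mul(-514.77, I))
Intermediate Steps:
c = 23
u = Add(-3, Mul(7, I, Pow(2, Rational(1, 2)))) (u = Add(-3, Pow(Add(75, -173), Rational(1, 2))) = Add(-3, Pow(-98, Rational(1, 2))) = Add(-3, Mul(7, I, Pow(2, Rational(1, 2)))) ≈ Add(-3.0000, Mul(9.8995, I)))
Pow(Add(c, Mul(-1, u)), 2) = Pow(Add(23, Mul(-1, Add(-3, Mul(7, I, Pow(2, Rational(1, 2)))))), 2) = Pow(Add(23, Add(3, Mul(-7, I, Pow(2, Rational(1, 2))))), 2) = Pow(Add(26, Mul(-7, I, Pow(2, Rational(1, 2)))), 2)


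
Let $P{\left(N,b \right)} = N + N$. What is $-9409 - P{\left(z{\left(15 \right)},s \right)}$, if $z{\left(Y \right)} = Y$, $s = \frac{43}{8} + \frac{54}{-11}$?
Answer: $-9439$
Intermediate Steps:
$s = \frac{41}{88}$ ($s = 43 \cdot \frac{1}{8} + 54 \left(- \frac{1}{11}\right) = \frac{43}{8} - \frac{54}{11} = \frac{41}{88} \approx 0.46591$)
$P{\left(N,b \right)} = 2 N$
$-9409 - P{\left(z{\left(15 \right)},s \right)} = -9409 - 2 \cdot 15 = -9409 - 30 = -9439$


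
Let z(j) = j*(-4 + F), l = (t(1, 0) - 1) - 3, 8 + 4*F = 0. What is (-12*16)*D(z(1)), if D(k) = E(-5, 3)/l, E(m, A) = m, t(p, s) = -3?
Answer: -960/7 ≈ -137.14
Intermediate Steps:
F = -2 (F = -2 + (¼)*0 = -2 + 0 = -2)
l = -7 (l = (-3 - 1) - 3 = -4 - 3 = -7)
z(j) = -6*j (z(j) = j*(-4 - 2) = j*(-6) = -6*j)
D(k) = 5/7 (D(k) = -5/(-7) = -5*(-⅐) = 5/7)
(-12*16)*D(z(1)) = -12*16*(5/7) = -192*5/7 = -960/7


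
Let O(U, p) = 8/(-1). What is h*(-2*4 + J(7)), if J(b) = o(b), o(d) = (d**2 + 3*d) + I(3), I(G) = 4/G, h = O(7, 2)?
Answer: -1520/3 ≈ -506.67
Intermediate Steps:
O(U, p) = -8 (O(U, p) = 8*(-1) = -8)
h = -8
o(d) = 4/3 + d**2 + 3*d (o(d) = (d**2 + 3*d) + 4/3 = 4/3 + d**2 + 3*d)
J(b) = 4/3 + b**2 + 3*b
h*(-2*4 + J(7)) = -8*(-2*4 + (4/3 + 7**2 + 3*7)) = -8*(-8 + (4/3 + 49 + 21)) = -8*(-8 + 214/3) = -8*190/3 = -1520/3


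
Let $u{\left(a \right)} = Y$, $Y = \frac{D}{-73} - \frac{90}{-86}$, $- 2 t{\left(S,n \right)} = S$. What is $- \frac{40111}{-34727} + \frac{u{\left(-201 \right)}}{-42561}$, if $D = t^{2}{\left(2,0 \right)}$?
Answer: $\frac{5358676061735}{4639491743733} \approx 1.155$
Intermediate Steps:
$t{\left(S,n \right)} = - \frac{S}{2}$
$D = 1$ ($D = \left(\left(- \frac{1}{2}\right) 2\right)^{2} = \left(-1\right)^{2} = 1$)
$Y = \frac{3242}{3139}$ ($Y = 1 \frac{1}{-73} - \frac{90}{-86} = 1 \left(- \frac{1}{73}\right) - - \frac{45}{43} = - \frac{1}{73} + \frac{45}{43} = \frac{3242}{3139} \approx 1.0328$)
$u{\left(a \right)} = \frac{3242}{3139}$
$- \frac{40111}{-34727} + \frac{u{\left(-201 \right)}}{-42561} = - \frac{40111}{-34727} + \frac{3242}{3139 \left(-42561\right)} = \left(-40111\right) \left(- \frac{1}{34727}\right) + \frac{3242}{3139} \left(- \frac{1}{42561}\right) = \frac{40111}{34727} - \frac{3242}{133598979} = \frac{5358676061735}{4639491743733}$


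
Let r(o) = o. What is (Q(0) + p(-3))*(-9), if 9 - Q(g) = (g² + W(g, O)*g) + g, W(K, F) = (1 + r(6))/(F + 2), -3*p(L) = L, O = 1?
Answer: -90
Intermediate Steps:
p(L) = -L/3
W(K, F) = 7/(2 + F) (W(K, F) = (1 + 6)/(F + 2) = 7/(2 + F))
Q(g) = 9 - g² - 10*g/3 (Q(g) = 9 - ((g² + (7/(2 + 1))*g) + g) = 9 - ((g² + (7/3)*g) + g) = 9 - ((g² + (7*(⅓))*g) + g) = 9 - ((g² + 7*g/3) + g) = 9 - (g² + 10*g/3) = 9 + (-g² - 10*g/3) = 9 - g² - 10*g/3)
(Q(0) + p(-3))*(-9) = ((9 - 1*0² - 10/3*0) - ⅓*(-3))*(-9) = ((9 - 1*0 + 0) + 1)*(-9) = ((9 + 0 + 0) + 1)*(-9) = (9 + 1)*(-9) = 10*(-9) = -90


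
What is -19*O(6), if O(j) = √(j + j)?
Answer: -38*√3 ≈ -65.818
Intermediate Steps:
O(j) = √2*√j (O(j) = √(2*j) = √2*√j)
-19*O(6) = -19*√2*√6 = -38*√3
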